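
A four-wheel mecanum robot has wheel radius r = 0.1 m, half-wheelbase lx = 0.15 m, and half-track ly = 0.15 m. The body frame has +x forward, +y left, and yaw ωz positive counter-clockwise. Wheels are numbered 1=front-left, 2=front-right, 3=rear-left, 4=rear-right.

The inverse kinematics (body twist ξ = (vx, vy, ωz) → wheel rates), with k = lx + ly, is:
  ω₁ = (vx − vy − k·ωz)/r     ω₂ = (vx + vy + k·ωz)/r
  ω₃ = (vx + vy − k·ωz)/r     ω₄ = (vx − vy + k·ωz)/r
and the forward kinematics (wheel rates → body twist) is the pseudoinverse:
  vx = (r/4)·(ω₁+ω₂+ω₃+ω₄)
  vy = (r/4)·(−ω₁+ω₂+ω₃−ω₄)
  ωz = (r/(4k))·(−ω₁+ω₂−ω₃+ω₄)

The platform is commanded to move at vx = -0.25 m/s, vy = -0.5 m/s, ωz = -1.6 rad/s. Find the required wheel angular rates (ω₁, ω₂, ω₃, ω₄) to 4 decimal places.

k = lx + ly = 0.15 + 0.15 = 0.3000;  k·ωz = 0.3000·-1.6 = -0.4800
ω₁ (FL) = (vx − vy − k·ωz)/r = 0.7300/0.1 = 7.3000
ω₂ (FR) = (vx + vy + k·ωz)/r = -1.2300/0.1 = -12.3000
ω₃ (RL) = (vx + vy − k·ωz)/r = -0.2700/0.1 = -2.7000
ω₄ (RR) = (vx − vy + k·ωz)/r = -0.2300/0.1 = -2.3000

(7.3000, -12.3000, -2.7000, -2.3000)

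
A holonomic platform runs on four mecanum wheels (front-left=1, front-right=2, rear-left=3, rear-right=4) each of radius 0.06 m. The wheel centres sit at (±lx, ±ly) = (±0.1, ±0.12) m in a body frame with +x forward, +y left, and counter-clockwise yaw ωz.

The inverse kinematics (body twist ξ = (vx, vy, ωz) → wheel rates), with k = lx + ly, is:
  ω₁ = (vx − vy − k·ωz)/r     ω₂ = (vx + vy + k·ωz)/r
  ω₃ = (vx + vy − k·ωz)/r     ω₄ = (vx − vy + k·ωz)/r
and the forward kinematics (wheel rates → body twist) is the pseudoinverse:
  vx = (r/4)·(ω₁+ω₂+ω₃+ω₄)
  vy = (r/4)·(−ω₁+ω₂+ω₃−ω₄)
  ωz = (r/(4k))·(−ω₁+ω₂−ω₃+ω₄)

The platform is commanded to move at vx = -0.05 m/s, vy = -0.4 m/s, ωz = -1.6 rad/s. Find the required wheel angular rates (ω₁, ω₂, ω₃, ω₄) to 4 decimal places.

(11.7000, -13.3667, -1.6333, -0.0333)

k = lx + ly = 0.1 + 0.12 = 0.2200;  k·ωz = 0.2200·-1.6 = -0.3520
ω₁ (FL) = (vx − vy − k·ωz)/r = 0.7020/0.06 = 11.7000
ω₂ (FR) = (vx + vy + k·ωz)/r = -0.8020/0.06 = -13.3667
ω₃ (RL) = (vx + vy − k·ωz)/r = -0.0980/0.06 = -1.6333
ω₄ (RR) = (vx − vy + k·ωz)/r = -0.0020/0.06 = -0.0333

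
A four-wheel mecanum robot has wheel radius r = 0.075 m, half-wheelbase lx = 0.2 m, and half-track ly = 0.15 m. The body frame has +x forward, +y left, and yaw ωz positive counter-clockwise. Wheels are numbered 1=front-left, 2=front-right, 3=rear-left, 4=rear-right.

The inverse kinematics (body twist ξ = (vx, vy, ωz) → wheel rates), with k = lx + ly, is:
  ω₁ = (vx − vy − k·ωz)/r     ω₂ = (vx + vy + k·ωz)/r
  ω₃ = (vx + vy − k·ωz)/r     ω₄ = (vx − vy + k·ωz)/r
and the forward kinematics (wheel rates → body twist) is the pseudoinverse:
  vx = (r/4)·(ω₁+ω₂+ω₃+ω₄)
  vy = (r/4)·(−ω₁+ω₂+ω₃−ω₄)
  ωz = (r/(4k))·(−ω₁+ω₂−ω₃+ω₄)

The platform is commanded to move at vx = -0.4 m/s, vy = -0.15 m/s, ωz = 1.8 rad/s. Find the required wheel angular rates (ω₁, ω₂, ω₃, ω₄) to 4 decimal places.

(-11.7333, 1.0667, -15.7333, 5.0667)

k = lx + ly = 0.2 + 0.15 = 0.3500;  k·ωz = 0.3500·1.8 = 0.6300
ω₁ (FL) = (vx − vy − k·ωz)/r = -0.8800/0.075 = -11.7333
ω₂ (FR) = (vx + vy + k·ωz)/r = 0.0800/0.075 = 1.0667
ω₃ (RL) = (vx + vy − k·ωz)/r = -1.1800/0.075 = -15.7333
ω₄ (RR) = (vx − vy + k·ωz)/r = 0.3800/0.075 = 5.0667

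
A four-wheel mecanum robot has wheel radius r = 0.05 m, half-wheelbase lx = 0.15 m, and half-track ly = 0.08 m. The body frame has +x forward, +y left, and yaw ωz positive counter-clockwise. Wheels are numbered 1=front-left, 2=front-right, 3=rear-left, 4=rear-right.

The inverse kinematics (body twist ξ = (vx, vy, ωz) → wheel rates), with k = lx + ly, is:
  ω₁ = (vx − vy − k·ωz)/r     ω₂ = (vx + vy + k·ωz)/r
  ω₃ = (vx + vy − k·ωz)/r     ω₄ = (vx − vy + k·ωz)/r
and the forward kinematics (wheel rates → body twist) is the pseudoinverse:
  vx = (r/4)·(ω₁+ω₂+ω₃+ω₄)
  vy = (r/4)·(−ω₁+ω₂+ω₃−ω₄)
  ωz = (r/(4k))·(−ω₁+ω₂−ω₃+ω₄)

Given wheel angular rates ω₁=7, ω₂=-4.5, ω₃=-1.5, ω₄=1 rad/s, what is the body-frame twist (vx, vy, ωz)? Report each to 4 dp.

k = lx + ly = 0.15 + 0.08 = 0.2300
ω₁+ω₂+ω₃+ω₄ = 2.0000  →  vx = (0.05/4)·2.0000 = 0.0250
−ω₁+ω₂+ω₃−ω₄ = -14.0000  →  vy = (0.05/4)·-14.0000 = -0.1750
−ω₁+ω₂−ω₃+ω₄ = -9.0000  →  ωz = (0.05/0.9200)·-9.0000 = -0.4891

(0.0250, -0.1750, -0.4891)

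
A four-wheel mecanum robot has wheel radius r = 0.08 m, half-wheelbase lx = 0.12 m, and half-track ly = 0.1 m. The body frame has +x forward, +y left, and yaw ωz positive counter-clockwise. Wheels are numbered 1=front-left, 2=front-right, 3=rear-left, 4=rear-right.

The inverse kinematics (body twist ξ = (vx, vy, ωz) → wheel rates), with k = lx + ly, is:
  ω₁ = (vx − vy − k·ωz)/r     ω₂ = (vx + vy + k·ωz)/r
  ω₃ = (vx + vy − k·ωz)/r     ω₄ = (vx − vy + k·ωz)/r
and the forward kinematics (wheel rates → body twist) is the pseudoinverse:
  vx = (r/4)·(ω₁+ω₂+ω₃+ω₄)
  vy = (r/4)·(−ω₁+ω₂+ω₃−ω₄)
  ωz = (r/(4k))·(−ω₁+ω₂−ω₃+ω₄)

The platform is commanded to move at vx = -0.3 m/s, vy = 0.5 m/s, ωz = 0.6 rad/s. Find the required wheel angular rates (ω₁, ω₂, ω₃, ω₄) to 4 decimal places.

k = lx + ly = 0.12 + 0.1 = 0.2200;  k·ωz = 0.2200·0.6 = 0.1320
ω₁ (FL) = (vx − vy − k·ωz)/r = -0.9320/0.08 = -11.6500
ω₂ (FR) = (vx + vy + k·ωz)/r = 0.3320/0.08 = 4.1500
ω₃ (RL) = (vx + vy − k·ωz)/r = 0.0680/0.08 = 0.8500
ω₄ (RR) = (vx − vy + k·ωz)/r = -0.6680/0.08 = -8.3500

(-11.6500, 4.1500, 0.8500, -8.3500)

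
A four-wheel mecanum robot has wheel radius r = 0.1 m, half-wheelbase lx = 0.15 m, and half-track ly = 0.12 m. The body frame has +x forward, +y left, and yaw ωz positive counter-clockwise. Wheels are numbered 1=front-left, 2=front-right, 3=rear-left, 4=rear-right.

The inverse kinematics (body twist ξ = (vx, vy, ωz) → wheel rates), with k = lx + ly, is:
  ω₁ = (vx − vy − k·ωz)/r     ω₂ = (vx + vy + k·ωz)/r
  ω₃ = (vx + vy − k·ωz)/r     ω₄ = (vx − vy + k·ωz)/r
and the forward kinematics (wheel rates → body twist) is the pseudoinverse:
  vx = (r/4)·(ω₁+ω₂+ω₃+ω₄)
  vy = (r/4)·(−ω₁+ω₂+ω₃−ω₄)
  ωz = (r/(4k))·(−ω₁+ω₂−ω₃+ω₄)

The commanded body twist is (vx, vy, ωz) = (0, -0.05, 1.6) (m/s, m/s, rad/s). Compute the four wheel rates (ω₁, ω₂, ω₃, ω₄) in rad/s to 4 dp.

(-3.8200, 3.8200, -4.8200, 4.8200)

k = lx + ly = 0.15 + 0.12 = 0.2700;  k·ωz = 0.2700·1.6 = 0.4320
ω₁ (FL) = (vx − vy − k·ωz)/r = -0.3820/0.1 = -3.8200
ω₂ (FR) = (vx + vy + k·ωz)/r = 0.3820/0.1 = 3.8200
ω₃ (RL) = (vx + vy − k·ωz)/r = -0.4820/0.1 = -4.8200
ω₄ (RR) = (vx − vy + k·ωz)/r = 0.4820/0.1 = 4.8200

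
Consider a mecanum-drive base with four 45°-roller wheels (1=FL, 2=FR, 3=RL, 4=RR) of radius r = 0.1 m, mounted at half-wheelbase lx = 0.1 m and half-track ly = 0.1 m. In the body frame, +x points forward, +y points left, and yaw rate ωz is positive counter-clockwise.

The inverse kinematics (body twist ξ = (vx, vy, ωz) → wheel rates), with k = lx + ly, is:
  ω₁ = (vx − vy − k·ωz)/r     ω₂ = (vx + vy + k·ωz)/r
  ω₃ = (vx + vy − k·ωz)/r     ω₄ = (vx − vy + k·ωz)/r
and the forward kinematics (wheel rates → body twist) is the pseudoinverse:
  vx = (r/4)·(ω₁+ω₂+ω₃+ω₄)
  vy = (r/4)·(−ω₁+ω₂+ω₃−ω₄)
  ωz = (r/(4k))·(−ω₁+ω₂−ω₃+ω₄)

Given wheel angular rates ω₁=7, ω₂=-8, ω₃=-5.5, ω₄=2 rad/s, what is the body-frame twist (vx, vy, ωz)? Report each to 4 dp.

k = lx + ly = 0.1 + 0.1 = 0.2000
ω₁+ω₂+ω₃+ω₄ = -4.5000  →  vx = (0.1/4)·-4.5000 = -0.1125
−ω₁+ω₂+ω₃−ω₄ = -22.5000  →  vy = (0.1/4)·-22.5000 = -0.5625
−ω₁+ω₂−ω₃+ω₄ = -7.5000  →  ωz = (0.1/0.8000)·-7.5000 = -0.9375

(-0.1125, -0.5625, -0.9375)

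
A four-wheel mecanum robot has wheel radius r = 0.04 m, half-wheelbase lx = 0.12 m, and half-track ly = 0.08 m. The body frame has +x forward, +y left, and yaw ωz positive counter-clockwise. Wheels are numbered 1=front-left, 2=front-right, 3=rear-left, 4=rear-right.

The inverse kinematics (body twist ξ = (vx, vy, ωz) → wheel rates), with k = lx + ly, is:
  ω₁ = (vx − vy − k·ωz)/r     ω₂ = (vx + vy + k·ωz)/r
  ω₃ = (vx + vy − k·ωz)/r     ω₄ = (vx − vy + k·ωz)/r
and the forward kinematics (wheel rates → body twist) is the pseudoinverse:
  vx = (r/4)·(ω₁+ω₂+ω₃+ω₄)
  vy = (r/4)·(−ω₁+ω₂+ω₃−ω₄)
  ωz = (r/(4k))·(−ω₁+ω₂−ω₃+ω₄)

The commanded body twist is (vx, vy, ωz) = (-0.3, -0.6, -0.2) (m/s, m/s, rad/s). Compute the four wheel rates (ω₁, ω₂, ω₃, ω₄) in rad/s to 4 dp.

k = lx + ly = 0.12 + 0.08 = 0.2000;  k·ωz = 0.2000·-0.2 = -0.0400
ω₁ (FL) = (vx − vy − k·ωz)/r = 0.3400/0.04 = 8.5000
ω₂ (FR) = (vx + vy + k·ωz)/r = -0.9400/0.04 = -23.5000
ω₃ (RL) = (vx + vy − k·ωz)/r = -0.8600/0.04 = -21.5000
ω₄ (RR) = (vx − vy + k·ωz)/r = 0.2600/0.04 = 6.5000

(8.5000, -23.5000, -21.5000, 6.5000)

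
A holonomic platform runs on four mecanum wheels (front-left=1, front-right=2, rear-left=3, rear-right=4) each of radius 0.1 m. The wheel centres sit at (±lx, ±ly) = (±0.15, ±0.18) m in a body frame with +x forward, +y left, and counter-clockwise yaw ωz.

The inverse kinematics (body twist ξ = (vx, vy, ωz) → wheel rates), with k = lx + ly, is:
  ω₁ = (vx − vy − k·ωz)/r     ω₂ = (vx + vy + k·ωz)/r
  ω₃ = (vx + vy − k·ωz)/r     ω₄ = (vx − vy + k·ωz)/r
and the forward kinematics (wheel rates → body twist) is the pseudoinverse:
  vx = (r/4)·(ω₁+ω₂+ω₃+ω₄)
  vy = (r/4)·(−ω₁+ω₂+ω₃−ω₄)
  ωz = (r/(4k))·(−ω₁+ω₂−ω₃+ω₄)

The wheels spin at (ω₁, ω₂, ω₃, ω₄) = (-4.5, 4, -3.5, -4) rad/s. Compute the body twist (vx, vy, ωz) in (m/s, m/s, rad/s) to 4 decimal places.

k = lx + ly = 0.15 + 0.18 = 0.3300
ω₁+ω₂+ω₃+ω₄ = -8.0000  →  vx = (0.1/4)·-8.0000 = -0.2000
−ω₁+ω₂+ω₃−ω₄ = 9.0000  →  vy = (0.1/4)·9.0000 = 0.2250
−ω₁+ω₂−ω₃+ω₄ = 8.0000  →  ωz = (0.1/1.3200)·8.0000 = 0.6061

(-0.2000, 0.2250, 0.6061)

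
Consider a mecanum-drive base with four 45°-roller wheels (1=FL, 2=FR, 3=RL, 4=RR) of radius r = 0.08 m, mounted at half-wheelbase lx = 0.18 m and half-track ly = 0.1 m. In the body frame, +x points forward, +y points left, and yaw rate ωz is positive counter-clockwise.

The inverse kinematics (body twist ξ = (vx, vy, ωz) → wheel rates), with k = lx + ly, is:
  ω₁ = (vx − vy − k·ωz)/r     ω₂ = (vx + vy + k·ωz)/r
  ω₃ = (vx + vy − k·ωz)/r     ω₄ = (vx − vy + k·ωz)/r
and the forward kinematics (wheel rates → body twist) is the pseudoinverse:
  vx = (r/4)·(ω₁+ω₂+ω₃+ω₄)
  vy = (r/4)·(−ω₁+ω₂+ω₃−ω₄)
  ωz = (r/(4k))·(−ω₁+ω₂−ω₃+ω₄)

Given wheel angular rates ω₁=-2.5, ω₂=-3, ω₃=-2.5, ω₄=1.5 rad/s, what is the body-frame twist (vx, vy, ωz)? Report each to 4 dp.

k = lx + ly = 0.18 + 0.1 = 0.2800
ω₁+ω₂+ω₃+ω₄ = -6.5000  →  vx = (0.08/4)·-6.5000 = -0.1300
−ω₁+ω₂+ω₃−ω₄ = -4.5000  →  vy = (0.08/4)·-4.5000 = -0.0900
−ω₁+ω₂−ω₃+ω₄ = 3.5000  →  ωz = (0.08/1.1200)·3.5000 = 0.2500

(-0.1300, -0.0900, 0.2500)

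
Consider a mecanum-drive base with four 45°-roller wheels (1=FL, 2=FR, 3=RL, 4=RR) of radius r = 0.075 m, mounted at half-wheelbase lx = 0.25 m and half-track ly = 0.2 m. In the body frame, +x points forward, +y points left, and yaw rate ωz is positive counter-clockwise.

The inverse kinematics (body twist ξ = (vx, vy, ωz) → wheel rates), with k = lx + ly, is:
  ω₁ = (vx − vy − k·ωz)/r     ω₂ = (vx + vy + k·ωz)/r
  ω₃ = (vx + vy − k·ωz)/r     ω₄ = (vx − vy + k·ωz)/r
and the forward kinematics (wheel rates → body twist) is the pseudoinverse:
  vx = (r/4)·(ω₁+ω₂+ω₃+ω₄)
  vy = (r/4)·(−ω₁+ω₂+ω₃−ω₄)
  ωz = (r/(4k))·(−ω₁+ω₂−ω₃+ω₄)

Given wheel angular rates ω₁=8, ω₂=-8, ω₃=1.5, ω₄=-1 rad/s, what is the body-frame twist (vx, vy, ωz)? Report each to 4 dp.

(0.0094, -0.2531, -0.7708)

k = lx + ly = 0.25 + 0.2 = 0.4500
ω₁+ω₂+ω₃+ω₄ = 0.5000  →  vx = (0.075/4)·0.5000 = 0.0094
−ω₁+ω₂+ω₃−ω₄ = -13.5000  →  vy = (0.075/4)·-13.5000 = -0.2531
−ω₁+ω₂−ω₃+ω₄ = -18.5000  →  ωz = (0.075/1.8000)·-18.5000 = -0.7708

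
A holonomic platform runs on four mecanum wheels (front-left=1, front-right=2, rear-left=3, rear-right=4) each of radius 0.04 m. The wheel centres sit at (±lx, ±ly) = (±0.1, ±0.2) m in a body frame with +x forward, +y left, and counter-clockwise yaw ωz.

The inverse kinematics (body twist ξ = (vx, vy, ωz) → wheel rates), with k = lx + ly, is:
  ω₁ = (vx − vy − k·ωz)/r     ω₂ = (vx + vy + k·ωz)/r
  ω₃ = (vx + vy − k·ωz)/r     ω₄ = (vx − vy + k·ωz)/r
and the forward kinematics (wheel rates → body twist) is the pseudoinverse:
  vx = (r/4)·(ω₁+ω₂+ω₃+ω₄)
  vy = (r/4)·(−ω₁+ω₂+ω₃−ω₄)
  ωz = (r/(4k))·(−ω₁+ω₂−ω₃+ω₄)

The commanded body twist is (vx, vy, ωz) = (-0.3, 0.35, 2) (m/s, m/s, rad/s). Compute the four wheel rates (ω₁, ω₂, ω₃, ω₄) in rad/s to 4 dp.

(-31.2500, 16.2500, -13.7500, -1.2500)

k = lx + ly = 0.1 + 0.2 = 0.3000;  k·ωz = 0.3000·2 = 0.6000
ω₁ (FL) = (vx − vy − k·ωz)/r = -1.2500/0.04 = -31.2500
ω₂ (FR) = (vx + vy + k·ωz)/r = 0.6500/0.04 = 16.2500
ω₃ (RL) = (vx + vy − k·ωz)/r = -0.5500/0.04 = -13.7500
ω₄ (RR) = (vx − vy + k·ωz)/r = -0.0500/0.04 = -1.2500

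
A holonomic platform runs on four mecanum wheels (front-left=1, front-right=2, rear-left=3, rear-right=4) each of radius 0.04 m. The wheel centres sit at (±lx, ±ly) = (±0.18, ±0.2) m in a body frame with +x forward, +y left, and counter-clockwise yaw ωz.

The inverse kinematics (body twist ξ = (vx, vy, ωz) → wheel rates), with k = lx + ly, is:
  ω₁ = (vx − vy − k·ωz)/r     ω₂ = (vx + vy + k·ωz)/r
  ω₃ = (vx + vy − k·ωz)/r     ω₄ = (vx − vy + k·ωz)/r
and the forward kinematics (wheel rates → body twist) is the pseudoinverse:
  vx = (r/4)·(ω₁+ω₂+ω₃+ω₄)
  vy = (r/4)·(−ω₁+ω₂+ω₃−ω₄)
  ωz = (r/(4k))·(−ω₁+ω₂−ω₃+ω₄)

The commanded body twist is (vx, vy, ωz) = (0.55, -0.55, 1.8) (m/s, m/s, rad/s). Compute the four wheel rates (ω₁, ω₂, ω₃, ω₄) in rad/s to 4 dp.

(10.4000, 17.1000, -17.1000, 44.6000)

k = lx + ly = 0.18 + 0.2 = 0.3800;  k·ωz = 0.3800·1.8 = 0.6840
ω₁ (FL) = (vx − vy − k·ωz)/r = 0.4160/0.04 = 10.4000
ω₂ (FR) = (vx + vy + k·ωz)/r = 0.6840/0.04 = 17.1000
ω₃ (RL) = (vx + vy − k·ωz)/r = -0.6840/0.04 = -17.1000
ω₄ (RR) = (vx − vy + k·ωz)/r = 1.7840/0.04 = 44.6000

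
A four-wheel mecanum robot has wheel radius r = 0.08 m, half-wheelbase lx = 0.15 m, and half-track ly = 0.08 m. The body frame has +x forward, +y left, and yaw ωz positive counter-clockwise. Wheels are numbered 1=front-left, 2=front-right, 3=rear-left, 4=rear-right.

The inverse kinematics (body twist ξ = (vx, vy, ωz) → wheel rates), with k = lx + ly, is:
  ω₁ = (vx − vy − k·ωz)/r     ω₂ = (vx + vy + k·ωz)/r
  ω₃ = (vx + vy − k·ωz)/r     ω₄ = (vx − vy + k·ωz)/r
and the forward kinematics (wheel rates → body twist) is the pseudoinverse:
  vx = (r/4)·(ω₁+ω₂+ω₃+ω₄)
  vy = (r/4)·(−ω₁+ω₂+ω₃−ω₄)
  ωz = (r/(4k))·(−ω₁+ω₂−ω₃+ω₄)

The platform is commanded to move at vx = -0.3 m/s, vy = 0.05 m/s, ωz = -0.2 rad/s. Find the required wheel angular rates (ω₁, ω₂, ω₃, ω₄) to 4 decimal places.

k = lx + ly = 0.15 + 0.08 = 0.2300;  k·ωz = 0.2300·-0.2 = -0.0460
ω₁ (FL) = (vx − vy − k·ωz)/r = -0.3040/0.08 = -3.8000
ω₂ (FR) = (vx + vy + k·ωz)/r = -0.2960/0.08 = -3.7000
ω₃ (RL) = (vx + vy − k·ωz)/r = -0.2040/0.08 = -2.5500
ω₄ (RR) = (vx − vy + k·ωz)/r = -0.3960/0.08 = -4.9500

(-3.8000, -3.7000, -2.5500, -4.9500)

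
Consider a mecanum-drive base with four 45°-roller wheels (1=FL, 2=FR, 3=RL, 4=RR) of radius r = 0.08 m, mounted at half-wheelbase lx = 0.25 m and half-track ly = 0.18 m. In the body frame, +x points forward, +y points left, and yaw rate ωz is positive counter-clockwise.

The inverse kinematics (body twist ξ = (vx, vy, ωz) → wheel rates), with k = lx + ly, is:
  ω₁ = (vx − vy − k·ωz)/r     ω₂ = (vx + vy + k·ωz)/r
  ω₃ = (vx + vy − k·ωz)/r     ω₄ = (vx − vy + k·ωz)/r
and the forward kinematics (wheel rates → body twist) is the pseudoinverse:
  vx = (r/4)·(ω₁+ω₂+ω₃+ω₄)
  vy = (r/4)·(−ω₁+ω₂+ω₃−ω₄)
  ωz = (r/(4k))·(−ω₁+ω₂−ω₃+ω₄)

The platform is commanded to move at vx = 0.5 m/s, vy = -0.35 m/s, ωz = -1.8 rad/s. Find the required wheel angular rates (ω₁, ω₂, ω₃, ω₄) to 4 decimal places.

k = lx + ly = 0.25 + 0.18 = 0.4300;  k·ωz = 0.4300·-1.8 = -0.7740
ω₁ (FL) = (vx − vy − k·ωz)/r = 1.6240/0.08 = 20.3000
ω₂ (FR) = (vx + vy + k·ωz)/r = -0.6240/0.08 = -7.8000
ω₃ (RL) = (vx + vy − k·ωz)/r = 0.9240/0.08 = 11.5500
ω₄ (RR) = (vx − vy + k·ωz)/r = 0.0760/0.08 = 0.9500

(20.3000, -7.8000, 11.5500, 0.9500)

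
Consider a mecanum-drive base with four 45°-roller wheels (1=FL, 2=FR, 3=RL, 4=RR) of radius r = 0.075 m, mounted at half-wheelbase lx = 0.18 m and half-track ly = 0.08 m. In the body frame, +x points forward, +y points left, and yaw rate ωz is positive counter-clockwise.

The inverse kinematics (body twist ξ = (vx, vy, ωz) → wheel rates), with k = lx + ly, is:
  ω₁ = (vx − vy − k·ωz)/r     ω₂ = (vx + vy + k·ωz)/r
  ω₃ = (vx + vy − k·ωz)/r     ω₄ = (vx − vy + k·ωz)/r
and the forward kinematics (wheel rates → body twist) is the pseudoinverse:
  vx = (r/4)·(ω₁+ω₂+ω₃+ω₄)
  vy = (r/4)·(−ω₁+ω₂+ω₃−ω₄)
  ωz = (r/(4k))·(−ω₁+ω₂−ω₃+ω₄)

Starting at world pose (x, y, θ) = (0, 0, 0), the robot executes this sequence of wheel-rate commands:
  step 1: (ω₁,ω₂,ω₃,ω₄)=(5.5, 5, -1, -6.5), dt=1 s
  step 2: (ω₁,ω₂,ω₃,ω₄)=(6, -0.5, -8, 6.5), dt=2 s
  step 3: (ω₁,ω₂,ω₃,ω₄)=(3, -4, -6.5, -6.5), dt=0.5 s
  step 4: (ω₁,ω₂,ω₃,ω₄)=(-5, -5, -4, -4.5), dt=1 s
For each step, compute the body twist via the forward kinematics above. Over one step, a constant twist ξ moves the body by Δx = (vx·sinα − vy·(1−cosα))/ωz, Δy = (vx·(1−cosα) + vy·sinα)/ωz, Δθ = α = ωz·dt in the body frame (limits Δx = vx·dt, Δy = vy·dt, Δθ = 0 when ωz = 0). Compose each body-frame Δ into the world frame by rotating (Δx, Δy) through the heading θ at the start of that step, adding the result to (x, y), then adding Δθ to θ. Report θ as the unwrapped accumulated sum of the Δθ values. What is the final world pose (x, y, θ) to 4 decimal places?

(-0.0662, -0.9078, 0.4327)

step 1: ξ=(vx,vy,ωz)=(0.0562, 0.0938, -0.4327), dt=1.0 → body Δ=(0.0745, 0.0789, -0.4327) → world pose (0.0745, 0.0789, -0.4327)
step 2: ξ=(vx,vy,ωz)=(0.0750, -0.3937, 0.5769), dt=2.0 → body Δ=(0.5250, -0.5467, 1.1538) → world pose (0.3218, -0.6376, 0.7212)
step 3: ξ=(vx,vy,ωz)=(-0.2625, -0.1312, -0.5048), dt=0.5 → body Δ=(-0.1381, -0.0485, -0.2524) → world pose (0.2501, -0.7651, 0.4687)
step 4: ξ=(vx,vy,ωz)=(-0.3469, 0.0094, -0.0361), dt=1.0 → body Δ=(-0.3466, 0.0156, -0.0361) → world pose (-0.0662, -0.9078, 0.4327)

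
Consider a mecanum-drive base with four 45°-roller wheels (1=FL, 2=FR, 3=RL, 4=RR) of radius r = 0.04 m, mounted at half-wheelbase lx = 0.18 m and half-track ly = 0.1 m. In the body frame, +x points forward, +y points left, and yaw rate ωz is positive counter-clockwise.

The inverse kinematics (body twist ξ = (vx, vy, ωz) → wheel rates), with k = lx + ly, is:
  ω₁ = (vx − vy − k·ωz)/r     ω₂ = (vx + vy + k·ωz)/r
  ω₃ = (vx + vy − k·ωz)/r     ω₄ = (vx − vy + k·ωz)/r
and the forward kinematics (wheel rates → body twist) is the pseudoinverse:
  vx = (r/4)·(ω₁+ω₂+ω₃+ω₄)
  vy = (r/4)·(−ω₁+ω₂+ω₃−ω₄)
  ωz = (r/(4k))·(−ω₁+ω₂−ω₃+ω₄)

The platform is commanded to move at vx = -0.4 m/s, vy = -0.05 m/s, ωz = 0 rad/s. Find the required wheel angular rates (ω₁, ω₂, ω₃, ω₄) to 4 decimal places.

(-8.7500, -11.2500, -11.2500, -8.7500)

k = lx + ly = 0.18 + 0.1 = 0.2800;  k·ωz = 0.2800·0 = 0.0000
ω₁ (FL) = (vx − vy − k·ωz)/r = -0.3500/0.04 = -8.7500
ω₂ (FR) = (vx + vy + k·ωz)/r = -0.4500/0.04 = -11.2500
ω₃ (RL) = (vx + vy − k·ωz)/r = -0.4500/0.04 = -11.2500
ω₄ (RR) = (vx − vy + k·ωz)/r = -0.3500/0.04 = -8.7500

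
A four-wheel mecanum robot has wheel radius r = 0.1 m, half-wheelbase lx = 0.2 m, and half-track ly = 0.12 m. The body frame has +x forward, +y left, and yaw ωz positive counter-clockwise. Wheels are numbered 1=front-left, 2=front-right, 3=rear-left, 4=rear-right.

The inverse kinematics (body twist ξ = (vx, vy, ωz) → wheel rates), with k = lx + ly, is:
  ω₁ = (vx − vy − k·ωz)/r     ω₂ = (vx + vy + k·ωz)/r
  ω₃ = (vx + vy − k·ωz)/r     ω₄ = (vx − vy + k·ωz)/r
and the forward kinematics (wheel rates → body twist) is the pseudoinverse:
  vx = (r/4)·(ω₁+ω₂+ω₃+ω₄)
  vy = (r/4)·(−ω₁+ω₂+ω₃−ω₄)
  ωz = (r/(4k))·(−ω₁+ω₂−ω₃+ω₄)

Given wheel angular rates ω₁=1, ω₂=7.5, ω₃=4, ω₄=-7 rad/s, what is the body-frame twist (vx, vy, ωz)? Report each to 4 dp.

k = lx + ly = 0.2 + 0.12 = 0.3200
ω₁+ω₂+ω₃+ω₄ = 5.5000  →  vx = (0.1/4)·5.5000 = 0.1375
−ω₁+ω₂+ω₃−ω₄ = 17.5000  →  vy = (0.1/4)·17.5000 = 0.4375
−ω₁+ω₂−ω₃+ω₄ = -4.5000  →  ωz = (0.1/1.2800)·-4.5000 = -0.3516

(0.1375, 0.4375, -0.3516)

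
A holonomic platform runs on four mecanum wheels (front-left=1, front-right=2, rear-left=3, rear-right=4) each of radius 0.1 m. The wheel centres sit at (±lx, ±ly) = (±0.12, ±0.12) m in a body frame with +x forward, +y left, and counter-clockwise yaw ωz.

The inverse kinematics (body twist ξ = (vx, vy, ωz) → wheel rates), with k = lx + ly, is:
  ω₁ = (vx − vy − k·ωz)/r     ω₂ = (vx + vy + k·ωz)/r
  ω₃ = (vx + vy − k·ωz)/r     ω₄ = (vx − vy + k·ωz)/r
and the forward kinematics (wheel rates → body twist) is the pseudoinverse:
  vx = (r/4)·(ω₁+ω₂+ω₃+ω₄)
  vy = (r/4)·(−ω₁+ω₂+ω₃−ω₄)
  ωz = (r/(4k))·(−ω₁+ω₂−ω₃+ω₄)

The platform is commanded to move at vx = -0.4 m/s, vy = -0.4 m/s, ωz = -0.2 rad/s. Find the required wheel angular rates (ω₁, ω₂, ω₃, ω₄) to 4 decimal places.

k = lx + ly = 0.12 + 0.12 = 0.2400;  k·ωz = 0.2400·-0.2 = -0.0480
ω₁ (FL) = (vx − vy − k·ωz)/r = 0.0480/0.1 = 0.4800
ω₂ (FR) = (vx + vy + k·ωz)/r = -0.8480/0.1 = -8.4800
ω₃ (RL) = (vx + vy − k·ωz)/r = -0.7520/0.1 = -7.5200
ω₄ (RR) = (vx − vy + k·ωz)/r = -0.0480/0.1 = -0.4800

(0.4800, -8.4800, -7.5200, -0.4800)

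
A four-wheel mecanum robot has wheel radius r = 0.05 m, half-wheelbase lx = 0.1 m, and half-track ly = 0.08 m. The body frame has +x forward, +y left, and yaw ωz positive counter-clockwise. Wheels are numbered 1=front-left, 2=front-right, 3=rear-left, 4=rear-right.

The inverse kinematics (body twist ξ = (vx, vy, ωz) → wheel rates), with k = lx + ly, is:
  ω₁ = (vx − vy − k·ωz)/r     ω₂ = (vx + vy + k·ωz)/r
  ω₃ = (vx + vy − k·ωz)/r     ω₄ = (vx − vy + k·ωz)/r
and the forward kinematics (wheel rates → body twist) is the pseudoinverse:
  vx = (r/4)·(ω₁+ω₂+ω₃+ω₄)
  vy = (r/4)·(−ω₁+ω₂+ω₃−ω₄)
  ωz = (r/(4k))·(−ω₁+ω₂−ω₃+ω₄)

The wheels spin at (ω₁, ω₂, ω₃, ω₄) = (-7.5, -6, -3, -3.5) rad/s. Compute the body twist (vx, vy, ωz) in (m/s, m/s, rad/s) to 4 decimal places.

k = lx + ly = 0.1 + 0.08 = 0.1800
ω₁+ω₂+ω₃+ω₄ = -20.0000  →  vx = (0.05/4)·-20.0000 = -0.2500
−ω₁+ω₂+ω₃−ω₄ = 2.0000  →  vy = (0.05/4)·2.0000 = 0.0250
−ω₁+ω₂−ω₃+ω₄ = 1.0000  →  ωz = (0.05/0.7200)·1.0000 = 0.0694

(-0.2500, 0.0250, 0.0694)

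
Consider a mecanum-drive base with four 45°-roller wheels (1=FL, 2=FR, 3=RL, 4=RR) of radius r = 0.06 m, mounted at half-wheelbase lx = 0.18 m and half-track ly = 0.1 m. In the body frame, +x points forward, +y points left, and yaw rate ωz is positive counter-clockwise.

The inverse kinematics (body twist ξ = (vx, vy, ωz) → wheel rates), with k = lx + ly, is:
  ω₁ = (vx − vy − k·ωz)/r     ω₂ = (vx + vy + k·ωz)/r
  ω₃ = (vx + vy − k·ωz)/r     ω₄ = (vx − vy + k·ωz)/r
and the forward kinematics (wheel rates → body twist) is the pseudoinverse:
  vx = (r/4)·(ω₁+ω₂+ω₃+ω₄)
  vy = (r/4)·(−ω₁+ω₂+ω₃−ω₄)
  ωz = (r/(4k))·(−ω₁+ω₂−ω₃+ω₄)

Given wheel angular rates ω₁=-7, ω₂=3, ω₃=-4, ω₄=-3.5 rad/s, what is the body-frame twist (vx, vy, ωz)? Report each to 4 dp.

k = lx + ly = 0.18 + 0.1 = 0.2800
ω₁+ω₂+ω₃+ω₄ = -11.5000  →  vx = (0.06/4)·-11.5000 = -0.1725
−ω₁+ω₂+ω₃−ω₄ = 9.5000  →  vy = (0.06/4)·9.5000 = 0.1425
−ω₁+ω₂−ω₃+ω₄ = 10.5000  →  ωz = (0.06/1.1200)·10.5000 = 0.5625

(-0.1725, 0.1425, 0.5625)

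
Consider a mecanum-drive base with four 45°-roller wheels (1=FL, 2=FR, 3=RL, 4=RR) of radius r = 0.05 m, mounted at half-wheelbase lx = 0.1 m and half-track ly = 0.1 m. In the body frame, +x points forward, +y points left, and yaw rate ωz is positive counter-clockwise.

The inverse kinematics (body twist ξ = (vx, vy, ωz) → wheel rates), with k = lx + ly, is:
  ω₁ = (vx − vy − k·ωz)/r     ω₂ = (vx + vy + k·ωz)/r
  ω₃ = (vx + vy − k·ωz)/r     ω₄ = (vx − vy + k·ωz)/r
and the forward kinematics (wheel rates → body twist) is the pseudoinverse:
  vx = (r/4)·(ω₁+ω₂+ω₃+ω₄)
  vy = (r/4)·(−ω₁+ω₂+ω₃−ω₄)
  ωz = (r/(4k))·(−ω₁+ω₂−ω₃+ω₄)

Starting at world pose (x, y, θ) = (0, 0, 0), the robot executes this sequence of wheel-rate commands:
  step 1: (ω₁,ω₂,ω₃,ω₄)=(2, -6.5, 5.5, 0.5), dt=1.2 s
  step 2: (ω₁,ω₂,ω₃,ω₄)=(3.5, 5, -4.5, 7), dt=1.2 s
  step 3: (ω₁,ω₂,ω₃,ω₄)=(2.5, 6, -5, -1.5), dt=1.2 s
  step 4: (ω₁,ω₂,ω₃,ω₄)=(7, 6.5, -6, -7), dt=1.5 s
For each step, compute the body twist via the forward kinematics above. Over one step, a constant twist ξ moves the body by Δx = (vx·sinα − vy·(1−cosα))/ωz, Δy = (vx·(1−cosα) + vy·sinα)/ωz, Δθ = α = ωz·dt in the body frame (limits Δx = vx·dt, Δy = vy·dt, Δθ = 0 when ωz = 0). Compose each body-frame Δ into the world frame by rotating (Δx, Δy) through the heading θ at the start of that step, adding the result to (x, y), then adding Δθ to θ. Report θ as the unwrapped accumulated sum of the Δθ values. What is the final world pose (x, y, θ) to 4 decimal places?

(0.0931, -0.2396, 0.3469)

step 1: ξ=(vx,vy,ωz)=(0.0188, -0.0437, -0.8438), dt=1.2 → body Δ=(-0.0055, -0.0544, -1.0125) → world pose (-0.0055, -0.0544, -1.0125)
step 2: ξ=(vx,vy,ωz)=(0.1375, -0.1250, 0.8125), dt=1.2 → body Δ=(0.2076, -0.0531, 0.9750) → world pose (0.0594, -0.2586, -0.0375)
step 3: ξ=(vx,vy,ωz)=(0.0250, 0.0000, 0.4375), dt=1.2 → body Δ=(0.0286, 0.0077, 0.5250) → world pose (0.0883, -0.2520, 0.4875)
step 4: ξ=(vx,vy,ωz)=(0.0062, 0.0062, -0.0938), dt=1.5 → body Δ=(0.0100, 0.0087, -0.1406) → world pose (0.0931, -0.2396, 0.3469)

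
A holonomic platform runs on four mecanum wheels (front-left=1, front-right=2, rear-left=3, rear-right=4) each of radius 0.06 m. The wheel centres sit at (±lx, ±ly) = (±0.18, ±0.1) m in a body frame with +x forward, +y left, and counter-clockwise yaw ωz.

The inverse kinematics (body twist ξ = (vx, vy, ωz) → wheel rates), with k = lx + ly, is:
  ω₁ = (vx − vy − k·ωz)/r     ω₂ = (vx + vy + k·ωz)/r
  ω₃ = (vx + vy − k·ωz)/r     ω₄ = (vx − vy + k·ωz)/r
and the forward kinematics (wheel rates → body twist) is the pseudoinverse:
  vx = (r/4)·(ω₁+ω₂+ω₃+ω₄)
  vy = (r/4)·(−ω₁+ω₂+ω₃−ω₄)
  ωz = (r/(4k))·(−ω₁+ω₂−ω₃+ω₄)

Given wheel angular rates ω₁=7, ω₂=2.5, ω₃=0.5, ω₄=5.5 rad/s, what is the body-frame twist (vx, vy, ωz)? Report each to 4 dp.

k = lx + ly = 0.18 + 0.1 = 0.2800
ω₁+ω₂+ω₃+ω₄ = 15.5000  →  vx = (0.06/4)·15.5000 = 0.2325
−ω₁+ω₂+ω₃−ω₄ = -9.5000  →  vy = (0.06/4)·-9.5000 = -0.1425
−ω₁+ω₂−ω₃+ω₄ = 0.5000  →  ωz = (0.06/1.1200)·0.5000 = 0.0268

(0.2325, -0.1425, 0.0268)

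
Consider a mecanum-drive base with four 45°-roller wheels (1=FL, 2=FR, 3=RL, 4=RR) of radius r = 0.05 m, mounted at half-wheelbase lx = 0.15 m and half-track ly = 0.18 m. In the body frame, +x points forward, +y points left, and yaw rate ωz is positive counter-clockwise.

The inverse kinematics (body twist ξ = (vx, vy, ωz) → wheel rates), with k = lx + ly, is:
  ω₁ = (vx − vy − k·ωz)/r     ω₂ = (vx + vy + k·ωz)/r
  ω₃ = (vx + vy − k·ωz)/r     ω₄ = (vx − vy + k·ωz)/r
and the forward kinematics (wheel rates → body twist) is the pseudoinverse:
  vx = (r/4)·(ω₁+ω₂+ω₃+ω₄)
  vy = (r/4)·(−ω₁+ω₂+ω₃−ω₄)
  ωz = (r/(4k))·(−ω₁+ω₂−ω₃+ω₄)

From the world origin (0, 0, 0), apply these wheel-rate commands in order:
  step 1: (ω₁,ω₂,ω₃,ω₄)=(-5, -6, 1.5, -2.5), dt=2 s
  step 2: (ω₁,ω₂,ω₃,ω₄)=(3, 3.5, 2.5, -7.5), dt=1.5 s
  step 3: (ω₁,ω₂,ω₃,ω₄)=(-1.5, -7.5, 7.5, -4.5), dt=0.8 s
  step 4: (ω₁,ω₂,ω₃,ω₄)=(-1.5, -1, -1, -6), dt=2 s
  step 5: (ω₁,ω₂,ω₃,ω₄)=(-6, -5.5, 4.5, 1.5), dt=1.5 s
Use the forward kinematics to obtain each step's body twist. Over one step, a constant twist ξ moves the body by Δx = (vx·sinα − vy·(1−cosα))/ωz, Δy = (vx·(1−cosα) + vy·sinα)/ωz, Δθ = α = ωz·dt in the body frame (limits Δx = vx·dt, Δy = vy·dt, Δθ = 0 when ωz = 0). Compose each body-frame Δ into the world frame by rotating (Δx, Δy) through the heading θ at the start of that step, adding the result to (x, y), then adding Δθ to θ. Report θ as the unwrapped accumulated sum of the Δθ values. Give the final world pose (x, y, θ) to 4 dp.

step 1: ξ=(vx,vy,ωz)=(-0.1500, 0.0375, -0.1894), dt=2.0 → body Δ=(-0.2788, 0.1294, -0.3788) → world pose (-0.2788, 0.1294, -0.3788)
step 2: ξ=(vx,vy,ωz)=(0.0188, 0.1313, -0.3598), dt=1.5 → body Δ=(0.0786, 0.1800, -0.5398) → world pose (-0.1392, 0.2676, -0.9186)
step 3: ξ=(vx,vy,ωz)=(-0.0750, 0.0750, -0.6818), dt=0.8 → body Δ=(-0.0411, 0.0730, -0.5455) → world pose (-0.1061, 0.3446, -1.4640)
step 4: ξ=(vx,vy,ωz)=(-0.1188, 0.0688, -0.1705), dt=2.0 → body Δ=(-0.2097, 0.1749, -0.3409) → world pose (0.0455, 0.5717, -1.8049)
step 5: ξ=(vx,vy,ωz)=(-0.0688, 0.0438, -0.0947), dt=1.5 → body Δ=(-0.0981, 0.0727, -0.1420) → world pose (0.1390, 0.6503, -1.9470)

(0.1390, 0.6503, -1.9470)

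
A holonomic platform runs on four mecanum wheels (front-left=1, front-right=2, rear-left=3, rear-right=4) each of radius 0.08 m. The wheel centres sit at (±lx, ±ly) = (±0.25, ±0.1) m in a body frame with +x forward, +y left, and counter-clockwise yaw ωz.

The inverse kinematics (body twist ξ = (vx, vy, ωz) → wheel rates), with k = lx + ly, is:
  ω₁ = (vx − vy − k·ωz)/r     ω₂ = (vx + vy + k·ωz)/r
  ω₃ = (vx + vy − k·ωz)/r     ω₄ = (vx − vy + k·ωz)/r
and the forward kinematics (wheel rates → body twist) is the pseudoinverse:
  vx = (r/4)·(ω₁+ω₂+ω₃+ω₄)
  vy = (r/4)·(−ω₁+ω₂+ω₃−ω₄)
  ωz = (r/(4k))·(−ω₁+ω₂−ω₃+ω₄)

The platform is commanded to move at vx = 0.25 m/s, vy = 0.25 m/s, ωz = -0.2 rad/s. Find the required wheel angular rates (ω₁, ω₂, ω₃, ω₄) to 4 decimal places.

k = lx + ly = 0.25 + 0.1 = 0.3500;  k·ωz = 0.3500·-0.2 = -0.0700
ω₁ (FL) = (vx − vy − k·ωz)/r = 0.0700/0.08 = 0.8750
ω₂ (FR) = (vx + vy + k·ωz)/r = 0.4300/0.08 = 5.3750
ω₃ (RL) = (vx + vy − k·ωz)/r = 0.5700/0.08 = 7.1250
ω₄ (RR) = (vx − vy + k·ωz)/r = -0.0700/0.08 = -0.8750

(0.8750, 5.3750, 7.1250, -0.8750)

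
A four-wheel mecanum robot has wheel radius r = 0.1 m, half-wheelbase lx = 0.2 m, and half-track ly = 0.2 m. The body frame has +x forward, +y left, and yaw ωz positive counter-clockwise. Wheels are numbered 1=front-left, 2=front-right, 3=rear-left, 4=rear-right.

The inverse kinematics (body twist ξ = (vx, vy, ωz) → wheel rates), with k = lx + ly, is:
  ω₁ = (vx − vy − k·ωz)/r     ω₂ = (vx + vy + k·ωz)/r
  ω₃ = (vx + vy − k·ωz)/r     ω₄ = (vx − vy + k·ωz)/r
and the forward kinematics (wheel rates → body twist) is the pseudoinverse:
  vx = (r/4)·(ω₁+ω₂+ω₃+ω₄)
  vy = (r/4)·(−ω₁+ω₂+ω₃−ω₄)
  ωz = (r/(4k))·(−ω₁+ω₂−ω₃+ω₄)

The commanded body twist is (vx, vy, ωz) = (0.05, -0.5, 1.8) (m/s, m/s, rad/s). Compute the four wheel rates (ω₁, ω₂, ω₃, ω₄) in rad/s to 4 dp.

(-1.7000, 2.7000, -11.7000, 12.7000)

k = lx + ly = 0.2 + 0.2 = 0.4000;  k·ωz = 0.4000·1.8 = 0.7200
ω₁ (FL) = (vx − vy − k·ωz)/r = -0.1700/0.1 = -1.7000
ω₂ (FR) = (vx + vy + k·ωz)/r = 0.2700/0.1 = 2.7000
ω₃ (RL) = (vx + vy − k·ωz)/r = -1.1700/0.1 = -11.7000
ω₄ (RR) = (vx − vy + k·ωz)/r = 1.2700/0.1 = 12.7000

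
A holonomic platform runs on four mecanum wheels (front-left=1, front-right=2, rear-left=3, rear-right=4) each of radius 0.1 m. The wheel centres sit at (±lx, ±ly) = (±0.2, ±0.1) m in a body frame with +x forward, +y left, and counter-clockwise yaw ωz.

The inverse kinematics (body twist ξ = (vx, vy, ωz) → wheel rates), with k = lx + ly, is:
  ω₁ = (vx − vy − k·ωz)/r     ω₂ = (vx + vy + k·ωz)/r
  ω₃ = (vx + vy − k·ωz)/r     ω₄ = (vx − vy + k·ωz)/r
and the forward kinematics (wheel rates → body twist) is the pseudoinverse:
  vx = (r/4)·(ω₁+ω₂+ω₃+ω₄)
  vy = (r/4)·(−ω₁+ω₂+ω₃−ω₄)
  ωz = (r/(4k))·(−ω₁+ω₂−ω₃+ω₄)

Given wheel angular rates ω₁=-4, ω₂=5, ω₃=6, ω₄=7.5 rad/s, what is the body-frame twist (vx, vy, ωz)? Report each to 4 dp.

k = lx + ly = 0.2 + 0.1 = 0.3000
ω₁+ω₂+ω₃+ω₄ = 14.5000  →  vx = (0.1/4)·14.5000 = 0.3625
−ω₁+ω₂+ω₃−ω₄ = 7.5000  →  vy = (0.1/4)·7.5000 = 0.1875
−ω₁+ω₂−ω₃+ω₄ = 10.5000  →  ωz = (0.1/1.2000)·10.5000 = 0.8750

(0.3625, 0.1875, 0.8750)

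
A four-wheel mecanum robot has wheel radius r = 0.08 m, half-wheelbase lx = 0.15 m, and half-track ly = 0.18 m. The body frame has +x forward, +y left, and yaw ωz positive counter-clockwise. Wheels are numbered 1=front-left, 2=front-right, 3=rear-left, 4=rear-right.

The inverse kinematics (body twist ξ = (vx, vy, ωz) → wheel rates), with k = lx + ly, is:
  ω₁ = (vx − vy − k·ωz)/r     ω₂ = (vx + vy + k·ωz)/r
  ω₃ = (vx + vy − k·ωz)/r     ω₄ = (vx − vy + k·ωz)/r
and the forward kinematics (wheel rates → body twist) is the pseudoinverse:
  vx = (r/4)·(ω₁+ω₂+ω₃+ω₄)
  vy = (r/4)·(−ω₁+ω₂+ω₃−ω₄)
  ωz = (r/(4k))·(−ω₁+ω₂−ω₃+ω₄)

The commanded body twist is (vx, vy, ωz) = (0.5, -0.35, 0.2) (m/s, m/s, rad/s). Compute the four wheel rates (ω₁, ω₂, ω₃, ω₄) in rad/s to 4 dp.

(9.8000, 2.7000, 1.0500, 11.4500)

k = lx + ly = 0.15 + 0.18 = 0.3300;  k·ωz = 0.3300·0.2 = 0.0660
ω₁ (FL) = (vx − vy − k·ωz)/r = 0.7840/0.08 = 9.8000
ω₂ (FR) = (vx + vy + k·ωz)/r = 0.2160/0.08 = 2.7000
ω₃ (RL) = (vx + vy − k·ωz)/r = 0.0840/0.08 = 1.0500
ω₄ (RR) = (vx − vy + k·ωz)/r = 0.9160/0.08 = 11.4500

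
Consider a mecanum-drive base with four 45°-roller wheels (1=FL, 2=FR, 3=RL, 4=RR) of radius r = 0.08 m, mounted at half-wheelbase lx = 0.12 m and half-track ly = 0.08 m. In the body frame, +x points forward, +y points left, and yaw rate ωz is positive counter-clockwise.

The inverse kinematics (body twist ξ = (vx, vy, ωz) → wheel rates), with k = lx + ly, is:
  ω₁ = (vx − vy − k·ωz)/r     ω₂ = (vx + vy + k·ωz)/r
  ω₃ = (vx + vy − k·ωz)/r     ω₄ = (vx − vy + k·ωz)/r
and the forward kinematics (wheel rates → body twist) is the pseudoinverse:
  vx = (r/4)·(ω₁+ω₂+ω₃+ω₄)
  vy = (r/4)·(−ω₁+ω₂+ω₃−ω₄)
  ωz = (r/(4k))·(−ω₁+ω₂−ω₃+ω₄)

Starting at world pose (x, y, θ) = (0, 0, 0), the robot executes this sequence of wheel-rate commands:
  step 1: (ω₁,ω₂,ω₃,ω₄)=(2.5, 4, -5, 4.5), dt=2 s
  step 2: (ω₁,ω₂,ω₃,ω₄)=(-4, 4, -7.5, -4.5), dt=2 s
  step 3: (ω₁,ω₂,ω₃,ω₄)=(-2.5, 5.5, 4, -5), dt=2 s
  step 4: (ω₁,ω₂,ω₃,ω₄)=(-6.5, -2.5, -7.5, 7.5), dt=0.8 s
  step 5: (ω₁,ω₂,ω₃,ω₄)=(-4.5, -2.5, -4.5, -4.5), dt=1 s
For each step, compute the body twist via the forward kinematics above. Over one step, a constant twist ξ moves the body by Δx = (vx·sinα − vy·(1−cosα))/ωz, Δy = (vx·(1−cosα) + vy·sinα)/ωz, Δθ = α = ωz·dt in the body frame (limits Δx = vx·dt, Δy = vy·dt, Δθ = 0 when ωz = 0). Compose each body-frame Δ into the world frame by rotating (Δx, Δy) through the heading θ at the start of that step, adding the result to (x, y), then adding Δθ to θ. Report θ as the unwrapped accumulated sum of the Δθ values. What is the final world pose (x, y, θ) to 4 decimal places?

(0.8642, -0.1223, 5.9200)

step 1: ξ=(vx,vy,ωz)=(0.1200, -0.1600, 1.1000), dt=2.0 → body Δ=(0.3193, 0.0557, 2.2000) → world pose (0.3193, 0.0557, 2.2000)
step 2: ξ=(vx,vy,ωz)=(-0.2400, 0.1000, 1.1000), dt=2.0 → body Δ=(-0.3208, -0.2731, 2.2000) → world pose (0.7288, -0.0430, 4.4000)
step 3: ξ=(vx,vy,ωz)=(0.0400, 0.3400, -0.1000), dt=2.0 → body Δ=(0.1472, 0.6675, -0.2000) → world pose (1.3188, -0.3882, 4.2000)
step 4: ξ=(vx,vy,ωz)=(-0.1800, -0.2200, 1.9000), dt=0.8 → body Δ=(0.0153, -0.2056, 1.5200) → world pose (1.1321, -0.3008, 5.7200)
step 5: ξ=(vx,vy,ωz)=(-0.3200, 0.0400, 0.2000), dt=1.0 → body Δ=(-0.3219, 0.0078, 0.2000) → world pose (0.8642, -0.1223, 5.9200)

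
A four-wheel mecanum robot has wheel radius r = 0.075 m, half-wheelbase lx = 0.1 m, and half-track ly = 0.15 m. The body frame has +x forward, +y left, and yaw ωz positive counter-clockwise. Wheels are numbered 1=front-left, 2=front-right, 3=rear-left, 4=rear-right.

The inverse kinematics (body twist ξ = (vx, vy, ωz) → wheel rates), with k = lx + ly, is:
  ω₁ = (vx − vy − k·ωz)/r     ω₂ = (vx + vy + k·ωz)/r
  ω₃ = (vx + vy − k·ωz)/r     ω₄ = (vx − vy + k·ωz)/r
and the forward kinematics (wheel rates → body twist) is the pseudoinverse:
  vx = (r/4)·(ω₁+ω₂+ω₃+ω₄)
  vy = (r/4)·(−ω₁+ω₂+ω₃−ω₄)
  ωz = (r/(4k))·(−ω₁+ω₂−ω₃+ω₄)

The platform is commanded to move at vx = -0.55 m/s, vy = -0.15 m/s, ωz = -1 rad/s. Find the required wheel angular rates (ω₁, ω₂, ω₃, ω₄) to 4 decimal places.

k = lx + ly = 0.1 + 0.15 = 0.2500;  k·ωz = 0.2500·-1 = -0.2500
ω₁ (FL) = (vx − vy − k·ωz)/r = -0.1500/0.075 = -2.0000
ω₂ (FR) = (vx + vy + k·ωz)/r = -0.9500/0.075 = -12.6667
ω₃ (RL) = (vx + vy − k·ωz)/r = -0.4500/0.075 = -6.0000
ω₄ (RR) = (vx − vy + k·ωz)/r = -0.6500/0.075 = -8.6667

(-2.0000, -12.6667, -6.0000, -8.6667)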